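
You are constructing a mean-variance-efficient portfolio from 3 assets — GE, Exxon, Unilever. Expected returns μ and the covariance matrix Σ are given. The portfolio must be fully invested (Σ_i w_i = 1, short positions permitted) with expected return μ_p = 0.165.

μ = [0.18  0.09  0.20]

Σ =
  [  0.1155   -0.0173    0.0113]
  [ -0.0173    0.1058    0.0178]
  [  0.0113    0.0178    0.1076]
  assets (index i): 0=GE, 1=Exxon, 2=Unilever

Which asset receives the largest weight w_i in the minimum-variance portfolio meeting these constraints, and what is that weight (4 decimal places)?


p=Σ⁻¹μ = [1.5315  0.8388  1.5591]
q=Σ⁻¹𝟙 = [9.4863  9.8820  6.6627]
a=μᵀp=0.662995  b=𝟙ᵀp=3.929457  c=𝟙ᵀq=26.031028  D=ac−b²=1.817805
λ₁=(c·0.165−b)/D = (26.031028·0.165−3.929457)/1.817805 = 0.201156
λ₂=(a−b·0.165)/D = (0.662995−3.929457·0.165)/1.817805 = 0.008051
w* = 0.201156·p + 0.008051·q:
  w_0 = 0.201156·1.5315 + 0.008051·9.4863 = 0.3844  (GE)
  w_1 = 0.201156·0.8388 + 0.008051·9.8820 = 0.2483  (Exxon)
  w_2 = 0.201156·1.5591 + 0.008051·6.6627 = 0.3673  (Unilever)
Σw_i=1.0000  μᵀw=0.1650
σ²=wᵀΣw=λ₁·μ_p+λ₂ = 0.201156·0.165 + 0.008051 = 0.041241 ≈ 0.0412

GE (0.3844)


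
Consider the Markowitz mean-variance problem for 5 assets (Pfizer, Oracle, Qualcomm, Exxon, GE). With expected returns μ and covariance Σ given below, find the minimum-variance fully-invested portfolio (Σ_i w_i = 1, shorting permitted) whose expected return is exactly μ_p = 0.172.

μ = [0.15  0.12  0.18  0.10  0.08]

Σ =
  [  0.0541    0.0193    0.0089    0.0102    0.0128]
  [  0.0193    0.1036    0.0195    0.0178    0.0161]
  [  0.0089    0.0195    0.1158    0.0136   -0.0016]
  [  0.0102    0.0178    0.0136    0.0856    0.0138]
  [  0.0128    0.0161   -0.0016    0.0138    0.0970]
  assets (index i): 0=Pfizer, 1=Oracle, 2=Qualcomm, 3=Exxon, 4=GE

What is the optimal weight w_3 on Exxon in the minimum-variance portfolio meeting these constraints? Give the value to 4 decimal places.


x=Σ⁻¹μ = [2.2386  0.3424  1.2643  0.5628  0.4133]
y=Σ⁻¹𝟙 = [13.1084  3.6981  6.2544  7.2224  7.0414]
a=μᵀx=0.693795  b=𝟙ᵀx=4.821378  c=𝟙ᵀy=37.324681  D=ac−b²=2.650002
λ₁=(c·0.172−b)/D = (37.324681·0.172−4.821378)/2.650002 = 0.603195
λ₂=(a−b·0.172)/D = (0.693795−4.821378·0.172)/2.650002 = -0.051125
w* = 0.603195·x + -0.051125·y:
  w_0 = 0.603195·2.2386 + -0.051125·13.1084 = 0.6802  (Pfizer)
  w_1 = 0.603195·0.3424 + -0.051125·3.6981 = 0.0174  (Oracle)
  w_2 = 0.603195·1.2643 + -0.051125·6.2544 = 0.4429  (Qualcomm)
  w_3 = 0.603195·0.5628 + -0.051125·7.2224 = -0.0298  (Exxon)
  w_4 = 0.603195·0.4133 + -0.051125·7.0414 = -0.1107  (GE)
Σw_i=1.0000  μᵀw=0.1720
σ²=wᵀΣw=λ₁·μ_p+λ₂ = 0.603195·0.172 + -0.051125 = 0.052624 ≈ 0.0526

-0.0298


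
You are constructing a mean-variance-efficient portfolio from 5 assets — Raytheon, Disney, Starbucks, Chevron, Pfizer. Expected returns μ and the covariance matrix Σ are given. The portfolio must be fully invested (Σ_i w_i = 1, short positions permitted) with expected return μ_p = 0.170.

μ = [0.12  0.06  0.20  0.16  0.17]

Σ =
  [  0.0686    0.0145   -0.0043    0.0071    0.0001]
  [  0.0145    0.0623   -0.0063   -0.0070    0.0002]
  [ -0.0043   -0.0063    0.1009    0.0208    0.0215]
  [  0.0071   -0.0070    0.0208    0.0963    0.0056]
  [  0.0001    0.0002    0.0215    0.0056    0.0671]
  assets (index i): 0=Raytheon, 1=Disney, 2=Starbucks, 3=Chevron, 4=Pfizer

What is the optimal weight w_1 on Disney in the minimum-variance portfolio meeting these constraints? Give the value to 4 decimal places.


-0.0447

p=Σ⁻¹μ = [1.5276  0.8801  1.4378  1.1878  1.9688]
q=Σ⁻¹𝟙 = [10.9265  15.1339  7.0452  8.4663  11.8778]
a=μᵀp=1.048421  b=𝟙ᵀp=7.002066  c=𝟙ᵀq=53.449536  D=ac−b²=7.008684
λ₁=(c·0.170−b)/D = (53.449536·0.170−7.002066)/7.008684 = 0.297396
λ₂=(a−b·0.170)/D = (1.048421−7.002066·0.170)/7.008684 = -0.020251
w* = 0.297396·p + -0.020251·q:
  w_0 = 0.297396·1.5276 + -0.020251·10.9265 = 0.2330  (Raytheon)
  w_1 = 0.297396·0.8801 + -0.020251·15.1339 = -0.0447  (Disney)
  w_2 = 0.297396·1.4378 + -0.020251·7.0452 = 0.2849  (Starbucks)
  w_3 = 0.297396·1.1878 + -0.020251·8.4663 = 0.1818  (Chevron)
  w_4 = 0.297396·1.9688 + -0.020251·11.8778 = 0.3450  (Pfizer)
Σw_i=1.0000  μᵀw=0.1700
σ²=wᵀΣw=λ₁·μ_p+λ₂ = 0.297396·0.170 + -0.020251 = 0.030307 ≈ 0.0303


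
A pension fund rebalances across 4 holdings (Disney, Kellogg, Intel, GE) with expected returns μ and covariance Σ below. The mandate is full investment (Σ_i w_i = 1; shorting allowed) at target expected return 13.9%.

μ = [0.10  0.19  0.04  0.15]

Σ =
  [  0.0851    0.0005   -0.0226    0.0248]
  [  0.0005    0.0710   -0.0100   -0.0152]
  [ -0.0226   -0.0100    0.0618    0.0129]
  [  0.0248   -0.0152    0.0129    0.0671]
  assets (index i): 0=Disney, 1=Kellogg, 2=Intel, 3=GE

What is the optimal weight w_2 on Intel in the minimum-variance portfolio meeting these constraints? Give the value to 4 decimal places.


u=Σ⁻¹μ = [0.6343  3.3502  0.8805  2.5907]
v=Σ⁻¹𝟙 = [14.9797  19.1895  22.8174  9.3270]
a=μᵀu=1.123795  b=𝟙ᵀu=7.455715  c=𝟙ᵀv=66.313585  D=ac−b²=18.935175
λ₁=(c·0.139−b)/D = (66.313585·0.139−7.455715)/18.935175 = 0.093048
λ₂=(a−b·0.139)/D = (1.123795−7.455715·0.139)/18.935175 = 0.004618
w* = 0.093048·u + 0.004618·v:
  w_0 = 0.093048·0.6343 + 0.004618·14.9797 = 0.1282  (Disney)
  w_1 = 0.093048·3.3502 + 0.004618·19.1895 = 0.4004  (Kellogg)
  w_2 = 0.093048·0.8805 + 0.004618·22.8174 = 0.1873  (Intel)
  w_3 = 0.093048·2.5907 + 0.004618·9.3270 = 0.2841  (GE)
Σw_i=1.0000  μᵀw=0.1390
σ²=wᵀΣw=λ₁·μ_p+λ₂ = 0.093048·0.139 + 0.004618 = 0.017552 ≈ 0.0176

0.1873


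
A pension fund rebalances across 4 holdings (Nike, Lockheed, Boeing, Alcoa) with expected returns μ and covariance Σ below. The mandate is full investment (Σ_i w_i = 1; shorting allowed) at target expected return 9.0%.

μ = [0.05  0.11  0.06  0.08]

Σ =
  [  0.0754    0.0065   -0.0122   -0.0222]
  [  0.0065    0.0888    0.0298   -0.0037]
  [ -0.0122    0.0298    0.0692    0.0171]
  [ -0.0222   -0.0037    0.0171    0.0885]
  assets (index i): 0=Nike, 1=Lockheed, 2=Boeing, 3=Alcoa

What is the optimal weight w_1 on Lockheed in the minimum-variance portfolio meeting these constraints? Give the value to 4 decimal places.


u=Σ⁻¹μ = [0.9437  1.1273  0.2672  1.1362]
v=Σ⁻¹𝟙 = [18.6734  6.6532  11.4040  14.0583]
a=μᵀu=0.278119  b=𝟙ᵀu=3.474421  c=𝟙ᵀv=50.788858  D=ac−b²=2.053731
λ₁=(c·0.090−b)/D = (50.788858·0.090−3.474421)/2.053731 = 0.533944
λ₂=(a−b·0.090)/D = (0.278119−3.474421·0.090)/2.053731 = -0.016837
w* = 0.533944·u + -0.016837·v:
  w_0 = 0.533944·0.9437 + -0.016837·18.6734 = 0.1895  (Nike)
  w_1 = 0.533944·1.1273 + -0.016837·6.6532 = 0.4899  (Lockheed)
  w_2 = 0.533944·0.2672 + -0.016837·11.4040 = -0.0493  (Boeing)
  w_3 = 0.533944·1.1362 + -0.016837·14.0583 = 0.3700  (Alcoa)
Σw_i=1.0000  μᵀw=0.0900
σ²=wᵀΣw=λ₁·μ_p+λ₂ = 0.533944·0.090 + -0.016837 = 0.031218 ≈ 0.0312

0.4899


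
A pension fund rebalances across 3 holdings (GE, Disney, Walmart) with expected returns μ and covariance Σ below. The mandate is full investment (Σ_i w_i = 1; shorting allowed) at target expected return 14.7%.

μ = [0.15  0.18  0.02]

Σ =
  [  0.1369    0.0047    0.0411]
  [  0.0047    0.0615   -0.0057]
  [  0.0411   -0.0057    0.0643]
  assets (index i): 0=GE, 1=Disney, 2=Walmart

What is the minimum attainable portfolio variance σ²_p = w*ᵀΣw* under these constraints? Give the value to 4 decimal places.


0.0345

x=Σ⁻¹μ = [1.0262  2.8398  -0.0931]
y=Σ⁻¹𝟙 = [1.9353  17.5835  15.8738]
a=μᵀx=0.663220  b=𝟙ᵀx=3.772801  c=𝟙ᵀy=35.392591  D=ac−b²=9.239059
λ₁=(c·0.147−b)/D = (35.392591·0.147−3.772801)/9.239059 = 0.154768
λ₂=(a−b·0.147)/D = (0.663220−3.772801·0.147)/9.239059 = 0.011756
w* = 0.154768·x + 0.011756·y:
  w_0 = 0.154768·1.0262 + 0.011756·1.9353 = 0.1816  (GE)
  w_1 = 0.154768·2.8398 + 0.011756·17.5835 = 0.6462  (Disney)
  w_2 = 0.154768·-0.0931 + 0.011756·15.8738 = 0.1722  (Walmart)
Σw_i=1.0000  μᵀw=0.1470
σ²=wᵀΣw=λ₁·μ_p+λ₂ = 0.154768·0.147 + 0.011756 = 0.034507 ≈ 0.0345


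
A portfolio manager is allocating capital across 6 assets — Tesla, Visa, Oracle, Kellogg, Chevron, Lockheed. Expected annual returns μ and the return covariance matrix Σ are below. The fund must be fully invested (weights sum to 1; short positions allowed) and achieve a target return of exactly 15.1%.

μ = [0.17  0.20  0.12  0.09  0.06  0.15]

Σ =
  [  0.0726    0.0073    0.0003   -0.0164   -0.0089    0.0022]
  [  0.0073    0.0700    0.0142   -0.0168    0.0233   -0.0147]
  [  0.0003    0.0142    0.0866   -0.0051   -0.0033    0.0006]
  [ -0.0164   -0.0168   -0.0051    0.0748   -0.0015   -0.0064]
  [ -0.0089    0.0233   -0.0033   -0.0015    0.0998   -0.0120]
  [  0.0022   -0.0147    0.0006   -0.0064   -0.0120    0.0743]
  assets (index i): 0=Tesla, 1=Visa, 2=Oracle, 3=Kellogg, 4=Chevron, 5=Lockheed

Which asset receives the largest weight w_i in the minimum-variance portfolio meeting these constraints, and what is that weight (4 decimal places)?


Visa (0.2786)

x=Σ⁻¹μ = [2.5976  3.5658  0.9588  2.9008  0.4315  2.9592]
y=Σ⁻¹𝟙 = [18.1522  16.5185  10.4477  23.6923  10.8770  19.9027]
a=μᵀx=2.000643  b=𝟙ᵀx=13.413658  c=𝟙ᵀy=99.590556  D=ac−b²=19.318957
λ₁=(c·0.151−b)/D = (99.590556·0.151−13.413658)/19.318957 = 0.084089
λ₂=(a−b·0.151)/D = (2.000643−13.413658·0.151)/19.318957 = -0.001285
w* = 0.084089·x + -0.001285·y:
  w_0 = 0.084089·2.5976 + -0.001285·18.1522 = 0.1951  (Tesla)
  w_1 = 0.084089·3.5658 + -0.001285·16.5185 = 0.2786  (Visa)
  w_2 = 0.084089·0.9588 + -0.001285·10.4477 = 0.0672  (Oracle)
  w_3 = 0.084089·2.9008 + -0.001285·23.6923 = 0.2135  (Kellogg)
  w_4 = 0.084089·0.4315 + -0.001285·10.8770 = 0.0223  (Chevron)
  w_5 = 0.084089·2.9592 + -0.001285·19.9027 = 0.2233  (Lockheed)
Σw_i=1.0000  μᵀw=0.1510
σ²=wᵀΣw=λ₁·μ_p+λ₂ = 0.084089·0.151 + -0.001285 = 0.011413 ≈ 0.0114


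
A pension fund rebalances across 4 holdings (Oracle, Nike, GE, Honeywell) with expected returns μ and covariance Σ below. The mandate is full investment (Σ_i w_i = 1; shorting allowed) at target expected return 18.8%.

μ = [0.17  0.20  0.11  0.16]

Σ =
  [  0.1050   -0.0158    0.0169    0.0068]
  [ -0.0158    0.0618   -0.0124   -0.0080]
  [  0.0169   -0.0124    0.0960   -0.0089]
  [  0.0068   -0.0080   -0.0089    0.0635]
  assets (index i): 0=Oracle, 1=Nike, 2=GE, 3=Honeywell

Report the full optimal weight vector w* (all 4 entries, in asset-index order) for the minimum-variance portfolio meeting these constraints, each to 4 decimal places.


0.2411  0.5751  -0.0517  0.2354

p=Σ⁻¹μ = [1.8134  4.4431  1.6899  3.1221]
q=Σ⁻¹𝟙 = [9.6591  23.9272  13.6275  19.6381]
a=μᵀp=1.882338  b=𝟙ᵀp=11.068602  c=𝟙ᵀq=66.851860  D=ac−b²=3.323860
λ₁=(c·0.188−b)/D = (66.851860·0.188−11.068602)/3.323860 = 0.451146
λ₂=(a−b·0.188)/D = (1.882338−11.068602·0.188)/3.323860 = -0.059737
w* = 0.451146·p + -0.059737·q:
  w_0 = 0.451146·1.8134 + -0.059737·9.6591 = 0.2411  (Oracle)
  w_1 = 0.451146·4.4431 + -0.059737·23.9272 = 0.5751  (Nike)
  w_2 = 0.451146·1.6899 + -0.059737·13.6275 = -0.0517  (GE)
  w_3 = 0.451146·3.1221 + -0.059737·19.6381 = 0.2354  (Honeywell)
Σw_i=1.0000  μᵀw=0.1880
σ²=wᵀΣw=λ₁·μ_p+λ₂ = 0.451146·0.188 + -0.059737 = 0.025078 ≈ 0.0251


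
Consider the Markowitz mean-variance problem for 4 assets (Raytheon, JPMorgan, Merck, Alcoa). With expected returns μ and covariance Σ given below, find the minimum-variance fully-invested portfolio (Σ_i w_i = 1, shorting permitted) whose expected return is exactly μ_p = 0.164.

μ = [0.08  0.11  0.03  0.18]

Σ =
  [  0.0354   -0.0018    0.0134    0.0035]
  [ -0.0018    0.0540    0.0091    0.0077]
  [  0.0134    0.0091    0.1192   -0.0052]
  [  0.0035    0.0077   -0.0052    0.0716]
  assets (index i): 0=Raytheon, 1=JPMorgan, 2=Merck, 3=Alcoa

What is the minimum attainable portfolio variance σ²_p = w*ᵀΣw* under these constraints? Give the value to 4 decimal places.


g=Σ⁻¹μ = [2.1438  1.7979  -0.0300  2.2136]
h=Σ⁻¹𝟙 = [26.2564  17.0187  4.6265  11.1888]
a=μᵀg=0.766829  b=𝟙ᵀg=6.125341  c=𝟙ᵀh=59.090345  D=ac−b²=7.792389
λ₁=(c·0.164−b)/D = (59.090345·0.164−6.125341)/7.792389 = 0.457559
λ₂=(a−b·0.164)/D = (0.766829−6.125341·0.164)/7.792389 = -0.030508
w* = 0.457559·g + -0.030508·h:
  w_0 = 0.457559·2.1438 + -0.030508·26.2564 = 0.1799  (Raytheon)
  w_1 = 0.457559·1.7979 + -0.030508·17.0187 = 0.3034  (JPMorgan)
  w_2 = 0.457559·-0.0300 + -0.030508·4.6265 = -0.1549  (Merck)
  w_3 = 0.457559·2.2136 + -0.030508·11.1888 = 0.6715  (Alcoa)
Σw_i=1.0000  μᵀw=0.1640
σ²=wᵀΣw=λ₁·μ_p+λ₂ = 0.457559·0.164 + -0.030508 = 0.044532 ≈ 0.0445

0.0445


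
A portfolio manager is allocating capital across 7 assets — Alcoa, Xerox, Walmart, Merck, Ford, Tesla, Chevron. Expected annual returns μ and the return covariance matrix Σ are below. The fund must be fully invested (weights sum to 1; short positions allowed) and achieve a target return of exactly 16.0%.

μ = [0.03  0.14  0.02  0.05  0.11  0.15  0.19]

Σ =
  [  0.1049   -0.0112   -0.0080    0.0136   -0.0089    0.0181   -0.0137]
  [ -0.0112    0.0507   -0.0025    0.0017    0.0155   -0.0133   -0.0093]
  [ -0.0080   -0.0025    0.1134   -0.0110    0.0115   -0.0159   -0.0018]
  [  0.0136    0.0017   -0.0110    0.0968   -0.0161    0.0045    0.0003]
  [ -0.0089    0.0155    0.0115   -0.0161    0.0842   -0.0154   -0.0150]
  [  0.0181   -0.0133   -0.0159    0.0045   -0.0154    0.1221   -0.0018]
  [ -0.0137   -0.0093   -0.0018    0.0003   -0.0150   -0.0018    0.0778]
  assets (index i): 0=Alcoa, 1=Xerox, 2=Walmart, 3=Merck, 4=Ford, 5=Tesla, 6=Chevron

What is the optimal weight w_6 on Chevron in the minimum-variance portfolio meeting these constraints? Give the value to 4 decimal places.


u=Σ⁻¹μ = [0.9097  3.5347  0.5045  0.5776  1.7284  1.7913  3.4090]
v=Σ⁻¹𝟙 = [13.7318  25.5321  11.9629  11.2121  15.2739  12.3278  21.7872]
a=μᵀu=1.667642  b=𝟙ᵀu=12.455175  c=𝟙ᵀv=111.827849  D=ac−b²=31.357446
λ₁=(c·0.160−b)/D = (111.827849·0.160−12.455175)/31.357446 = 0.173397
λ₂=(a−b·0.160)/D = (1.667642−12.455175·0.160)/31.357446 = -0.010370
w* = 0.173397·u + -0.010370·v:
  w_0 = 0.173397·0.9097 + -0.010370·13.7318 = 0.0153  (Alcoa)
  w_1 = 0.173397·3.5347 + -0.010370·25.5321 = 0.3481  (Xerox)
  w_2 = 0.173397·0.5045 + -0.010370·11.9629 = -0.0366  (Walmart)
  w_3 = 0.173397·0.5776 + -0.010370·11.2121 = -0.0161  (Merck)
  w_4 = 0.173397·1.7284 + -0.010370·15.2739 = 0.1413  (Ford)
  w_5 = 0.173397·1.7913 + -0.010370·12.3278 = 0.1828  (Tesla)
  w_6 = 0.173397·3.4090 + -0.010370·21.7872 = 0.3652  (Chevron)
Σw_i=1.0000  μᵀw=0.1600
σ²=wᵀΣw=λ₁·μ_p+λ₂ = 0.173397·0.160 + -0.010370 = 0.017373 ≈ 0.0174

0.3652


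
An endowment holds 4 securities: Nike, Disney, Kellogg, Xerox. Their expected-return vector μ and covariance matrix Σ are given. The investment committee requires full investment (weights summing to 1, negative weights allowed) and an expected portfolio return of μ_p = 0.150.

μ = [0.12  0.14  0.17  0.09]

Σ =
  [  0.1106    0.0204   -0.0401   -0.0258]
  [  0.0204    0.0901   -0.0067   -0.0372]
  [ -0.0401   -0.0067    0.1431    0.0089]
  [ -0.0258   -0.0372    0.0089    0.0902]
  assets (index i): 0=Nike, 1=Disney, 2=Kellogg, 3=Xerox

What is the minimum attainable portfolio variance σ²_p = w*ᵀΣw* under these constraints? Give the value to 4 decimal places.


g=Σ⁻¹μ = [1.8067  2.2005  1.6568  2.2586]
h=Σ⁻¹𝟙 = [14.6624  17.4077  10.5800  21.4157]
a=μᵀg=1.009803  b=𝟙ᵀg=7.922584  c=𝟙ᵀh=64.065845  D=ac−b²=1.926527
λ₁=(c·0.150−b)/D = (64.065845·0.150−7.922584)/1.926527 = 0.875821
λ₂=(a−b·0.150)/D = (1.009803−7.922584·0.150)/1.926527 = -0.092698
w* = 0.875821·g + -0.092698·h:
  w_0 = 0.875821·1.8067 + -0.092698·14.6624 = 0.2232  (Nike)
  w_1 = 0.875821·2.2005 + -0.092698·17.4077 = 0.3136  (Disney)
  w_2 = 0.875821·1.6568 + -0.092698·10.5800 = 0.4703  (Kellogg)
  w_3 = 0.875821·2.2586 + -0.092698·21.4157 = -0.0071  (Xerox)
Σw_i=1.0000  μᵀw=0.1500
σ²=wᵀΣw=λ₁·μ_p+λ₂ = 0.875821·0.150 + -0.092698 = 0.038675 ≈ 0.0387

0.0387


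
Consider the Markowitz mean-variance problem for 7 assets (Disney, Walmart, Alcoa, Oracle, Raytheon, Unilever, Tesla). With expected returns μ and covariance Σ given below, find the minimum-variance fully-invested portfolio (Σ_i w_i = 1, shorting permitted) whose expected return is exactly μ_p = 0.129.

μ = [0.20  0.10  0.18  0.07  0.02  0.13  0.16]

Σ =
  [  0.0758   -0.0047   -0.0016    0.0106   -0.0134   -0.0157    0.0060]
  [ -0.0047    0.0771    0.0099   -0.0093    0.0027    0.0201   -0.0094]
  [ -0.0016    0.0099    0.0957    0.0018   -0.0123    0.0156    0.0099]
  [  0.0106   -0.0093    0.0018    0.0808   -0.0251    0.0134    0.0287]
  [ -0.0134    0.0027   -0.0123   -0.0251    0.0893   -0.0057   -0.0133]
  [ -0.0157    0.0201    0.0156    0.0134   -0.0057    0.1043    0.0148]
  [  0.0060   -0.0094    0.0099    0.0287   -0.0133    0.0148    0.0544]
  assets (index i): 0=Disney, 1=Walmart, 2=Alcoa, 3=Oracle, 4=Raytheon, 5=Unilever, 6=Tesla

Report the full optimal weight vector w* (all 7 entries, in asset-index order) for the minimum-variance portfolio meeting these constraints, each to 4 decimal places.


u=Σ⁻¹μ = [2.9696  1.3113  1.5330  -0.1184  1.2660  0.9149  2.6843]
v=Σ⁻¹𝟙 = [16.1680  13.8215  9.2845  11.8960  20.3391  5.4950  14.4994]
a=μᵀu=1.566446  b=𝟙ᵀu=10.560722  c=𝟙ᵀv=91.503517  D=ac−b²=31.806490
λ₁=(c·0.129−b)/D = (91.503517·0.129−10.560722)/31.806490 = 0.039087
λ₂=(a−b·0.129)/D = (1.566446−10.560722·0.129)/31.806490 = 0.006417
w* = 0.039087·u + 0.006417·v:
  w_0 = 0.039087·2.9696 + 0.006417·16.1680 = 0.2198  (Disney)
  w_1 = 0.039087·1.3113 + 0.006417·13.8215 = 0.1400  (Walmart)
  w_2 = 0.039087·1.5330 + 0.006417·9.2845 = 0.1195  (Alcoa)
  w_3 = 0.039087·-0.1184 + 0.006417·11.8960 = 0.0717  (Oracle)
  w_4 = 0.039087·1.2660 + 0.006417·20.3391 = 0.1800  (Raytheon)
  w_5 = 0.039087·0.9149 + 0.006417·5.4950 = 0.0710  (Unilever)
  w_6 = 0.039087·2.6843 + 0.006417·14.4994 = 0.1980  (Tesla)
Σw_i=1.0000  μᵀw=0.1290
σ²=wᵀΣw=λ₁·μ_p+λ₂ = 0.039087·0.129 + 0.006417 = 0.011460 ≈ 0.0115

0.2198  0.1400  0.1195  0.0717  0.1800  0.0710  0.1980


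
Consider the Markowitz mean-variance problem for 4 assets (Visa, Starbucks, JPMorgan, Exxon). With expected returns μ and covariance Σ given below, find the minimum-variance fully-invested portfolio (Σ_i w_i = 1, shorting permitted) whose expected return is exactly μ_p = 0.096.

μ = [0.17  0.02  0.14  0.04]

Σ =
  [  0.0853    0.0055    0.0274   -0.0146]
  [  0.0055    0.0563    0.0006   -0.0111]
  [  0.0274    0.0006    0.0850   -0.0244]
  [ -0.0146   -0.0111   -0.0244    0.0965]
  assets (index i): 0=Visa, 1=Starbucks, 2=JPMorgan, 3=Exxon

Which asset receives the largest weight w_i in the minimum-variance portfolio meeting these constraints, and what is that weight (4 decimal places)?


JPMorgan (0.2666)

u=Σ⁻¹μ = [1.7006  0.3853  1.4036  1.0710]
v=Σ⁻¹𝟙 = [9.0041  20.1909  13.7502  17.5242]
a=μᵀu=0.536148  b=𝟙ᵀu=4.560501  c=𝟙ᵀv=60.469274  D=ac−b²=11.622339
λ₁=(c·0.096−b)/D = (60.469274·0.096−4.560501)/11.622339 = 0.107083
λ₂=(a−b·0.096)/D = (0.536148−4.560501·0.096)/11.622339 = 0.008461
w* = 0.107083·u + 0.008461·v:
  w_0 = 0.107083·1.7006 + 0.008461·9.0041 = 0.2583  (Visa)
  w_1 = 0.107083·0.3853 + 0.008461·20.1909 = 0.2121  (Starbucks)
  w_2 = 0.107083·1.4036 + 0.008461·13.7502 = 0.2666  (JPMorgan)
  w_3 = 0.107083·1.0710 + 0.008461·17.5242 = 0.2630  (Exxon)
Σw_i=1.0000  μᵀw=0.0960
σ²=wᵀΣw=λ₁·μ_p+λ₂ = 0.107083·0.096 + 0.008461 = 0.018741 ≈ 0.0187


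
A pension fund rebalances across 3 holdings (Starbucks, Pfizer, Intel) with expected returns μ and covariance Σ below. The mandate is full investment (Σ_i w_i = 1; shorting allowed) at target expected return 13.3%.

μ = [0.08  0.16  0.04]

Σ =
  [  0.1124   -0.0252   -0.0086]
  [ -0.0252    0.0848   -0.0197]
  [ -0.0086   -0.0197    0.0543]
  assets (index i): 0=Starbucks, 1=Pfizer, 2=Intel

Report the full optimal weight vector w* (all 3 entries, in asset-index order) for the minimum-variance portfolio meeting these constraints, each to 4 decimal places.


0.2409  0.6947  0.0644

x=Σ⁻¹μ = [1.4892  2.7905  1.9849]
y=Σ⁻¹𝟙 = [16.4373  23.5446  29.5615]
a=μᵀx=0.645007  b=𝟙ᵀx=6.264579  c=𝟙ᵀy=69.543390  D=ac−b²=5.611061
λ₁=(c·0.133−b)/D = (69.543390·0.133−6.264579)/5.611061 = 0.531930
λ₂=(a−b·0.133)/D = (0.645007−6.264579·0.133)/5.611061 = -0.033538
w* = 0.531930·x + -0.033538·y:
  w_0 = 0.531930·1.4892 + -0.033538·16.4373 = 0.2409  (Starbucks)
  w_1 = 0.531930·2.7905 + -0.033538·23.5446 = 0.6947  (Pfizer)
  w_2 = 0.531930·1.9849 + -0.033538·29.5615 = 0.0644  (Intel)
Σw_i=1.0000  μᵀw=0.1330
σ²=wᵀΣw=λ₁·μ_p+λ₂ = 0.531930·0.133 + -0.033538 = 0.037209 ≈ 0.0372


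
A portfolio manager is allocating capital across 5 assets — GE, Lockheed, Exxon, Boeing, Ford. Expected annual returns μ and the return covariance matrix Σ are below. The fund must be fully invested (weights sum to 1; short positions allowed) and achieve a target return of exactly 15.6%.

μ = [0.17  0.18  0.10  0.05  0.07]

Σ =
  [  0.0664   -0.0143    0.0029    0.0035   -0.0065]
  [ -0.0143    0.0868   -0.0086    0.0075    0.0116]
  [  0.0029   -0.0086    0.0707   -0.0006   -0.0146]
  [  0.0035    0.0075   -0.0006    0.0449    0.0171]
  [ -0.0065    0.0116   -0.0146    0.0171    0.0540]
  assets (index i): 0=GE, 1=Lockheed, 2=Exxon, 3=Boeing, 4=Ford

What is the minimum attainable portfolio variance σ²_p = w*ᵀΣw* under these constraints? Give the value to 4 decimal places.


0.0191

p=Σ⁻¹μ = [3.2098  2.5832  1.9499  -0.1960  1.7170]
q=Σ⁻¹𝟙 = [18.2859  12.8239  19.0718  11.5459  19.4651]
a=μᵀp=1.316026  b=𝟙ᵀp=9.263944  c=𝟙ᵀq=81.192603  D=ac−b²=21.030913
λ₁=(c·0.156−b)/D = (81.192603·0.156−9.263944)/21.030913 = 0.161767
λ₂=(a−b·0.156)/D = (1.316026−9.263944·0.156)/21.030913 = -0.006141
w* = 0.161767·p + -0.006141·q:
  w_0 = 0.161767·3.2098 + -0.006141·18.2859 = 0.4069  (GE)
  w_1 = 0.161767·2.5832 + -0.006141·12.8239 = 0.3391  (Lockheed)
  w_2 = 0.161767·1.9499 + -0.006141·19.0718 = 0.1983  (Exxon)
  w_3 = 0.161767·-0.1960 + -0.006141·11.5459 = -0.1026  (Boeing)
  w_4 = 0.161767·1.7170 + -0.006141·19.4651 = 0.1582  (Ford)
Σw_i=1.0000  μᵀw=0.1560
σ²=wᵀΣw=λ₁·μ_p+λ₂ = 0.161767·0.156 + -0.006141 = 0.019095 ≈ 0.0191


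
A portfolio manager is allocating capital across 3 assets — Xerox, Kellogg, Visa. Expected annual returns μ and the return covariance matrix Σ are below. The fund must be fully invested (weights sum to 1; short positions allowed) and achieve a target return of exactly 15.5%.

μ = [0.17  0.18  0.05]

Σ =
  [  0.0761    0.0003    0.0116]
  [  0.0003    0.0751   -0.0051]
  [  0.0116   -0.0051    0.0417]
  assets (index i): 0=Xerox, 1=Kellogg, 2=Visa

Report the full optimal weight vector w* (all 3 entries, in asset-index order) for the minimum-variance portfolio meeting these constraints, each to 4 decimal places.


0.3855  0.4519  0.1627

g=Σ⁻¹μ = [2.0842  2.4509  0.9190]
h=Σ⁻¹𝟙 = [9.5550  14.8488  23.1389]
a=μᵀg=0.841417  b=𝟙ᵀg=5.454068  c=𝟙ᵀh=47.542613  D=ac−b²=10.256325
λ₁=(c·0.155−b)/D = (47.542613·0.155−5.454068)/10.256325 = 0.186718
λ₂=(a−b·0.155)/D = (0.841417−5.454068·0.155)/10.256325 = -0.000386
w* = 0.186718·g + -0.000386·h:
  w_0 = 0.186718·2.0842 + -0.000386·9.5550 = 0.3855  (Xerox)
  w_1 = 0.186718·2.4509 + -0.000386·14.8488 = 0.4519  (Kellogg)
  w_2 = 0.186718·0.9190 + -0.000386·23.1389 = 0.1627  (Visa)
Σw_i=1.0000  μᵀw=0.1550
σ²=wᵀΣw=λ₁·μ_p+λ₂ = 0.186718·0.155 + -0.000386 = 0.028555 ≈ 0.0286


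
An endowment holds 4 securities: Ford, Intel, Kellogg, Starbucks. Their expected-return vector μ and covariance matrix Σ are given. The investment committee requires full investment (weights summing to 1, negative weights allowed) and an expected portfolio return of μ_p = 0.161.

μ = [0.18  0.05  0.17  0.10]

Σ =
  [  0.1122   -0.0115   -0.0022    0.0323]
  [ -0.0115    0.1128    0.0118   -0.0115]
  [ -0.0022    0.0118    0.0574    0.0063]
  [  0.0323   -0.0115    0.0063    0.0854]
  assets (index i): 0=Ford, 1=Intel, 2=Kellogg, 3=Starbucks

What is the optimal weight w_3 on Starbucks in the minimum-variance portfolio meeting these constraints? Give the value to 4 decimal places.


u=Σ⁻¹μ = [1.5797  0.3414  2.9076  0.4050]
v=Σ⁻¹𝟙 = [7.5439  8.9925  14.8776  8.9698]
a=μᵀu=0.836204  b=𝟙ᵀu=5.233691  c=𝟙ᵀv=40.383719  D=ac−b²=6.377506
λ₁=(c·0.161−b)/D = (40.383719·0.161−5.233691)/6.377506 = 0.198838
λ₂=(a−b·0.161)/D = (0.836204−5.233691·0.161)/6.377506 = -0.001007
w* = 0.198838·u + -0.001007·v:
  w_0 = 0.198838·1.5797 + -0.001007·7.5439 = 0.3065  (Ford)
  w_1 = 0.198838·0.3414 + -0.001007·8.9925 = 0.0588  (Intel)
  w_2 = 0.198838·2.9076 + -0.001007·14.8776 = 0.5632  (Kellogg)
  w_3 = 0.198838·0.4050 + -0.001007·8.9698 = 0.0715  (Starbucks)
Σw_i=1.0000  μᵀw=0.1610
σ²=wᵀΣw=λ₁·μ_p+λ₂ = 0.198838·0.161 + -0.001007 = 0.031006 ≈ 0.0310

0.0715


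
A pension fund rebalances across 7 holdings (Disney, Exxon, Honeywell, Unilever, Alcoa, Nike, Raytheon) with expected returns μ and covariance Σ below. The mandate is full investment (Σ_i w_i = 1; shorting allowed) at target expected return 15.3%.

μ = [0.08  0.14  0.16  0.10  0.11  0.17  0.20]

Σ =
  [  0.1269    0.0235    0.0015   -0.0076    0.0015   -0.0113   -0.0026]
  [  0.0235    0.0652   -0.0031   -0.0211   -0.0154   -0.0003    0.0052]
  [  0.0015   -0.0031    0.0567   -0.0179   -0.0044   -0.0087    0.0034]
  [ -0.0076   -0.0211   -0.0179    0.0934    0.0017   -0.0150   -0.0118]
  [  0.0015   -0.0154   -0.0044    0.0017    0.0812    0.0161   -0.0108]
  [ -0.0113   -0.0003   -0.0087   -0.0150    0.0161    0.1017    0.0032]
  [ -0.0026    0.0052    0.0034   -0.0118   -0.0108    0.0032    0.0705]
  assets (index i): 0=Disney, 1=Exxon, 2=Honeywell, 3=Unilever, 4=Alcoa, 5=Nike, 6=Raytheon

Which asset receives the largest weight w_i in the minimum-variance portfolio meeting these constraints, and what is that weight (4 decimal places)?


g=Σ⁻¹μ = [0.3456  3.6332  4.4204  3.4770  2.1994  2.1631  3.1892]
h=Σ⁻¹𝟙 = [5.6329  26.3254  29.8590  26.9337  17.8925  13.6757  17.6387]
a=μᵀg=2.838748  b=𝟙ᵀg=19.427783  c=𝟙ᵀh=137.957933  D=ac−b²=14.189006
λ₁=(c·0.153−b)/D = (137.957933·0.153−19.427783)/14.189006 = 0.118386
λ₂=(a−b·0.153)/D = (2.838748−19.427783·0.153)/14.189006 = -0.009423
w* = 0.118386·g + -0.009423·h:
  w_0 = 0.118386·0.3456 + -0.009423·5.6329 = -0.0122  (Disney)
  w_1 = 0.118386·3.6332 + -0.009423·26.3254 = 0.1821  (Exxon)
  w_2 = 0.118386·4.4204 + -0.009423·29.8590 = 0.2420  (Honeywell)
  w_3 = 0.118386·3.4770 + -0.009423·26.9337 = 0.1578  (Unilever)
  w_4 = 0.118386·2.1994 + -0.009423·17.8925 = 0.0918  (Alcoa)
  w_5 = 0.118386·2.1631 + -0.009423·13.6757 = 0.1272  (Nike)
  w_6 = 0.118386·3.1892 + -0.009423·17.6387 = 0.2113  (Raytheon)
Σw_i=1.0000  μᵀw=0.1530
σ²=wᵀΣw=λ₁·μ_p+λ₂ = 0.118386·0.153 + -0.009423 = 0.008690 ≈ 0.0087

Honeywell (0.2420)


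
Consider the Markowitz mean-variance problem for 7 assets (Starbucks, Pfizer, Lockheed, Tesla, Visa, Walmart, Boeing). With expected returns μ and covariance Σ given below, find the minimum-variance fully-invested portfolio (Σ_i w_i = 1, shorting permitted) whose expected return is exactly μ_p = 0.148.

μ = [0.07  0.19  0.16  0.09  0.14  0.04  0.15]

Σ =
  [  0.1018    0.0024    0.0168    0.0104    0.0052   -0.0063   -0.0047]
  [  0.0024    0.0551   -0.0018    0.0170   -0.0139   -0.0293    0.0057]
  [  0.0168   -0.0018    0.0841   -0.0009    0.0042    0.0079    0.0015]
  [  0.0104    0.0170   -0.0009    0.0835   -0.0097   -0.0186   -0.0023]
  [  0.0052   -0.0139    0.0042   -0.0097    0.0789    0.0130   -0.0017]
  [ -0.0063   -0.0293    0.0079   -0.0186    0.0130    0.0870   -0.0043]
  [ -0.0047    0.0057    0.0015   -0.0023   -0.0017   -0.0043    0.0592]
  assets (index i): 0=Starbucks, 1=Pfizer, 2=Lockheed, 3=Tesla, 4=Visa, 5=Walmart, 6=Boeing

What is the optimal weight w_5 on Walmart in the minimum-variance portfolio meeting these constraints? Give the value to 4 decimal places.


x=Σ⁻¹μ = [0.3258  4.5304  1.6158  0.8704  2.3227  1.8158  2.3149]
y=Σ⁻¹𝟙 = [7.9774  27.9155  7.9063  12.5009  14.9195  22.0464  17.1525]
a=μᵀx=1.965503  b=𝟙ᵀx=13.795919  c=𝟙ᵀy=110.418527  D=ac−b²=26.700625
λ₁=(c·0.148−b)/D = (110.418527·0.148−13.795919)/26.700625 = 0.095354
λ₂=(a−b·0.148)/D = (1.965503−13.795919·0.148)/26.700625 = -0.002857
w* = 0.095354·x + -0.002857·y:
  w_0 = 0.095354·0.3258 + -0.002857·7.9774 = 0.0083  (Starbucks)
  w_1 = 0.095354·4.5304 + -0.002857·27.9155 = 0.3522  (Pfizer)
  w_2 = 0.095354·1.6158 + -0.002857·7.9063 = 0.1315  (Lockheed)
  w_3 = 0.095354·0.8704 + -0.002857·12.5009 = 0.0473  (Tesla)
  w_4 = 0.095354·2.3227 + -0.002857·14.9195 = 0.1789  (Visa)
  w_5 = 0.095354·1.8158 + -0.002857·22.0464 = 0.1102  (Walmart)
  w_6 = 0.095354·2.3149 + -0.002857·17.1525 = 0.1717  (Boeing)
Σw_i=1.0000  μᵀw=0.1480
σ²=wᵀΣw=λ₁·μ_p+λ₂ = 0.095354·0.148 + -0.002857 = 0.011255 ≈ 0.0113

0.1102


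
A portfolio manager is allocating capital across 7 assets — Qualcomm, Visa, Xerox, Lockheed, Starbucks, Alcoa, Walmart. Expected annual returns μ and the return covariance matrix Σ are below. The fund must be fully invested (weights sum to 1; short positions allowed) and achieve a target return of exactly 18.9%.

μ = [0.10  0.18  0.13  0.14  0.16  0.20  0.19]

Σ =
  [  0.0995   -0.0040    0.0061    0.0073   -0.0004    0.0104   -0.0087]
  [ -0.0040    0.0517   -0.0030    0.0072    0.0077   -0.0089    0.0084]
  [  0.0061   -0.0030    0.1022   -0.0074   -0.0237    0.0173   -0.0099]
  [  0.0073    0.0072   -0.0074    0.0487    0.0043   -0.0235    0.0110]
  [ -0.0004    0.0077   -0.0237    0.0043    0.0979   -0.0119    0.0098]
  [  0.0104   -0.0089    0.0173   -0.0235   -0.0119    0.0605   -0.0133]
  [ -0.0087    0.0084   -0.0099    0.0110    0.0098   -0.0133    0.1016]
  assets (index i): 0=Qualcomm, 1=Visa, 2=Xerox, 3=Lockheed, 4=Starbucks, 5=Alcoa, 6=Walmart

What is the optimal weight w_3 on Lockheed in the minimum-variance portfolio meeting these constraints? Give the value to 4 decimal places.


0.2146

x=Σ⁻¹μ = [0.2306  3.3438  1.3298  4.8909  2.0366  6.0766  1.8124]
y=Σ⁻¹𝟙 = [5.4238  18.1060  10.7688  30.7192  12.9839  31.7413  9.4361]
a=μᵀx=3.368065  b=𝟙ᵀx=19.720632  c=𝟙ᵀy=119.179053  D=ac−b²=12.499424
λ₁=(c·0.189−b)/D = (119.179053·0.189−19.720632)/12.499424 = 0.224347
λ₂=(a−b·0.189)/D = (3.368065−19.720632·0.189)/12.499424 = -0.028732
w* = 0.224347·x + -0.028732·y:
  w_0 = 0.224347·0.2306 + -0.028732·5.4238 = -0.1041  (Qualcomm)
  w_1 = 0.224347·3.3438 + -0.028732·18.1060 = 0.2299  (Visa)
  w_2 = 0.224347·1.3298 + -0.028732·10.7688 = -0.0111  (Xerox)
  w_3 = 0.224347·4.8909 + -0.028732·30.7192 = 0.2146  (Lockheed)
  w_4 = 0.224347·2.0366 + -0.028732·12.9839 = 0.0838  (Starbucks)
  w_5 = 0.224347·6.0766 + -0.028732·31.7413 = 0.4513  (Alcoa)
  w_6 = 0.224347·1.8124 + -0.028732·9.4361 = 0.1355  (Walmart)
Σw_i=1.0000  μᵀw=0.1890
σ²=wᵀΣw=λ₁·μ_p+λ₂ = 0.224347·0.189 + -0.028732 = 0.013669 ≈ 0.0137


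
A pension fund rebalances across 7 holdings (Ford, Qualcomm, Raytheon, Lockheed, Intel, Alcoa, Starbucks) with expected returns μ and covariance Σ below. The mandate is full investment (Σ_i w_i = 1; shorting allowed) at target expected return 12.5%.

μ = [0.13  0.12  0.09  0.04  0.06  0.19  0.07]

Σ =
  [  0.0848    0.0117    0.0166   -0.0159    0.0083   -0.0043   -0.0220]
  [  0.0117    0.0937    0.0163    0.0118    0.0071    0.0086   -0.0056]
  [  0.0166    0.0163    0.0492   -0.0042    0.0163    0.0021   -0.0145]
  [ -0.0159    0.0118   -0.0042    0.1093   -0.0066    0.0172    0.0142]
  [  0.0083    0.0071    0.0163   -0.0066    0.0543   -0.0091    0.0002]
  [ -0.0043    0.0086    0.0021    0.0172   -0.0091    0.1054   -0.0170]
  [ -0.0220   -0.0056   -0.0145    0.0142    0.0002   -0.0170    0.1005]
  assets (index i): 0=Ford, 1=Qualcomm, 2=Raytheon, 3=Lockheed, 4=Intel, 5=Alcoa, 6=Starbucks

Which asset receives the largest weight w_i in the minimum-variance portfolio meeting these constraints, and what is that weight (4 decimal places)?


Alcoa (0.2894)

x=Σ⁻¹μ = [1.6729  0.7030  1.1724  0.0840  0.7620  2.1025  1.6133]
y=Σ⁻¹𝟙 = [13.2200  4.2391  14.6045  8.0894  14.3750  11.8963  16.0282]
a=μᵀx=0.968826  b=𝟙ᵀx=8.110051  c=𝟙ᵀy=82.452561  D=ac−b²=14.109279
λ₁=(c·0.125−b)/D = (82.452561·0.125−8.110051)/14.109279 = 0.155679
λ₂=(a−b·0.125)/D = (0.968826−8.110051·0.125)/14.109279 = -0.003184
w* = 0.155679·x + -0.003184·y:
  w_0 = 0.155679·1.6729 + -0.003184·13.2200 = 0.2183  (Ford)
  w_1 = 0.155679·0.7030 + -0.003184·4.2391 = 0.0959  (Qualcomm)
  w_2 = 0.155679·1.1724 + -0.003184·14.6045 = 0.1360  (Raytheon)
  w_3 = 0.155679·0.0840 + -0.003184·8.0894 = -0.0127  (Lockheed)
  w_4 = 0.155679·0.7620 + -0.003184·14.3750 = 0.0729  (Intel)
  w_5 = 0.155679·2.1025 + -0.003184·11.8963 = 0.2894  (Alcoa)
  w_6 = 0.155679·1.6133 + -0.003184·16.0282 = 0.2001  (Starbucks)
Σw_i=1.0000  μᵀw=0.1250
σ²=wᵀΣw=λ₁·μ_p+λ₂ = 0.155679·0.125 + -0.003184 = 0.016275 ≈ 0.0163


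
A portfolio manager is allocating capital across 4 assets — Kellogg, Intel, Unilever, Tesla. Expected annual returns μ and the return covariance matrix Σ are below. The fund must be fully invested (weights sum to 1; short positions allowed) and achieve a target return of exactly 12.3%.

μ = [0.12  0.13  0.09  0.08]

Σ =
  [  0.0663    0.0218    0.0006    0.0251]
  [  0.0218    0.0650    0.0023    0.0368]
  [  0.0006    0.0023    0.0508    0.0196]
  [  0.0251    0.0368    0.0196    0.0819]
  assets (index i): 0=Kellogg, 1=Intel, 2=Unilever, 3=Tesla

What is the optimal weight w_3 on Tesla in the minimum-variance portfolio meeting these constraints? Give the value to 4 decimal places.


-0.2615

u=Σ⁻¹μ = [1.4728  1.8861  1.9755  -0.7949]
v=Σ⁻¹𝟙 = [11.5716  11.4644  19.4721  -1.1476]
a=μᵀu=0.536147  b=𝟙ᵀu=4.539644  c=𝟙ᵀv=41.360480  D=ac−b²=1.566917
λ₁=(c·0.123−b)/D = (41.360480·0.123−4.539644)/1.566917 = 0.349537
λ₂=(a−b·0.123)/D = (0.536147−4.539644·0.123)/1.566917 = -0.014187
w* = 0.349537·u + -0.014187·v:
  w_0 = 0.349537·1.4728 + -0.014187·11.5716 = 0.3506  (Kellogg)
  w_1 = 0.349537·1.8861 + -0.014187·11.4644 = 0.4966  (Intel)
  w_2 = 0.349537·1.9755 + -0.014187·19.4721 = 0.4143  (Unilever)
  w_3 = 0.349537·-0.7949 + -0.014187·-1.1476 = -0.2615  (Tesla)
Σw_i=1.0000  μᵀw=0.1230
σ²=wᵀΣw=λ₁·μ_p+λ₂ = 0.349537·0.123 + -0.014187 = 0.028806 ≈ 0.0288


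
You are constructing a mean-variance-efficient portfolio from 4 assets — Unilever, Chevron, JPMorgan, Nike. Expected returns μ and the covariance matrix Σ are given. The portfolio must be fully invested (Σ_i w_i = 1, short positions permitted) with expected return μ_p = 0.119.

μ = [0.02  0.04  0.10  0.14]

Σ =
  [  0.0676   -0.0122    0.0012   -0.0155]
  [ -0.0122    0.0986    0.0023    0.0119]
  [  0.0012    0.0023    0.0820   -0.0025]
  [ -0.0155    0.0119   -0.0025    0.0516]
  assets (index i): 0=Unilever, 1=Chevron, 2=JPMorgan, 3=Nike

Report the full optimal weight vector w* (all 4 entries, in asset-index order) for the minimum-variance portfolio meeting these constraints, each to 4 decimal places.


u=Σ⁻¹μ = [0.9946  0.1311  1.2941  3.0444]
v=Σ⁻¹𝟙 = [21.8904  9.6257  12.3467  24.3338]
a=μᵀu=0.580763  b=𝟙ᵀu=5.464229  c=𝟙ᵀv=68.196522  D=ac−b²=9.748222
λ₁=(c·0.119−b)/D = (68.196522·0.119−5.464229)/9.748222 = 0.271963
λ₂=(a−b·0.119)/D = (0.580763−5.464229·0.119)/9.748222 = -0.007127
w* = 0.271963·u + -0.007127·v:
  w_0 = 0.271963·0.9946 + -0.007127·21.8904 = 0.1145  (Unilever)
  w_1 = 0.271963·0.1311 + -0.007127·9.6257 = -0.0329  (Chevron)
  w_2 = 0.271963·1.2941 + -0.007127·12.3467 = 0.2639  (JPMorgan)
  w_3 = 0.271963·3.0444 + -0.007127·24.3338 = 0.6545  (Nike)
Σw_i=1.0000  μᵀw=0.1190
σ²=wᵀΣw=λ₁·μ_p+λ₂ = 0.271963·0.119 + -0.007127 = 0.025236 ≈ 0.0252

0.1145  -0.0329  0.2639  0.6545


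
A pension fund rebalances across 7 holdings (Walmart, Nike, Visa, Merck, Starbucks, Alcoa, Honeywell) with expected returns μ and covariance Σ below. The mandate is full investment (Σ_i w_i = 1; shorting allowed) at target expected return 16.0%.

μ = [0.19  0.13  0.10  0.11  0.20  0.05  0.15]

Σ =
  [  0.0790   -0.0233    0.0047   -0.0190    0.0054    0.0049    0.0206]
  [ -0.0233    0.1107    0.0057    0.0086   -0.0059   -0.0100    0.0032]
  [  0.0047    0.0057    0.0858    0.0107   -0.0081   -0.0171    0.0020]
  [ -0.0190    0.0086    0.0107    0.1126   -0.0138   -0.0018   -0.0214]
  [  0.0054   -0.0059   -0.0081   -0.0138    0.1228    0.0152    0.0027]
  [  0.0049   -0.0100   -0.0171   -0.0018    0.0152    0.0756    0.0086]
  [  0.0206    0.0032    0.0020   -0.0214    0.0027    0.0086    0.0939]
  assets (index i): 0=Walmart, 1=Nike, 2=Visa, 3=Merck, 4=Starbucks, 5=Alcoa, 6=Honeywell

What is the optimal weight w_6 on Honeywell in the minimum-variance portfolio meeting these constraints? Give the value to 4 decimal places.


0.1216

u=Σ⁻¹μ = [2.7903  1.6842  0.9208  1.6817  1.7530  0.4628  1.1988]
v=Σ⁻¹𝟙 = [14.9095  12.1201  11.9723  12.0806  8.2737  14.2959  7.9167]
a=μᵀu=1.579721  b=𝟙ᵀu=10.491543  c=𝟙ᵀv=81.568740  D=ac−b²=18.783355
λ₁=(c·0.160−b)/D = (81.568740·0.160−10.491543)/18.783355 = 0.136262
λ₂=(a−b·0.160)/D = (1.579721−10.491543·0.160)/18.783355 = -0.005267
w* = 0.136262·u + -0.005267·v:
  w_0 = 0.136262·2.7903 + -0.005267·14.9095 = 0.3017  (Walmart)
  w_1 = 0.136262·1.6842 + -0.005267·12.1201 = 0.1657  (Nike)
  w_2 = 0.136262·0.9208 + -0.005267·11.9723 = 0.0624  (Visa)
  w_3 = 0.136262·1.6817 + -0.005267·12.0806 = 0.1655  (Merck)
  w_4 = 0.136262·1.7530 + -0.005267·8.2737 = 0.1953  (Starbucks)
  w_5 = 0.136262·0.4628 + -0.005267·14.2959 = -0.0122  (Alcoa)
  w_6 = 0.136262·1.1988 + -0.005267·7.9167 = 0.1216  (Honeywell)
Σw_i=1.0000  μᵀw=0.1600
σ²=wᵀΣw=λ₁·μ_p+λ₂ = 0.136262·0.160 + -0.005267 = 0.016535 ≈ 0.0165


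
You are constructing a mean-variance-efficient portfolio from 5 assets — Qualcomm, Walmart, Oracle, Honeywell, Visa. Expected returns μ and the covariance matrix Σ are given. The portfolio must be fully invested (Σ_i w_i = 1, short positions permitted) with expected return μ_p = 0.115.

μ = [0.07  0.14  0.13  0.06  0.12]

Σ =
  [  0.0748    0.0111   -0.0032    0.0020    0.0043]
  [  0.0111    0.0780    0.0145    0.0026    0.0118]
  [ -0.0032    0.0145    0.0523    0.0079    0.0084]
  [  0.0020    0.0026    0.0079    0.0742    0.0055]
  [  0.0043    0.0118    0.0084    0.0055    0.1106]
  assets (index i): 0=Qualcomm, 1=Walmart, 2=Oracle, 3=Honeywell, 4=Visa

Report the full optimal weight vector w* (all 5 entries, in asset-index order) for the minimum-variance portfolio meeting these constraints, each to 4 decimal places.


0.1538  0.2240  0.3846  0.0939  0.1437

x=Σ⁻¹μ = [0.7913  1.1781  2.0148  0.4758  0.7518]
y=Σ⁻¹𝟙 = [12.3568  6.9240  15.3404  10.8145  6.1196]
a=μᵀx=0.601019  b=𝟙ᵀx=5.211815  c=𝟙ᵀy=51.555342  D=ac−b²=3.822753
λ₁=(c·0.115−b)/D = (51.555342·0.115−5.211815)/3.822753 = 0.187574
λ₂=(a−b·0.115)/D = (0.601019−5.211815·0.115)/3.822753 = 0.000434
w* = 0.187574·x + 0.000434·y:
  w_0 = 0.187574·0.7913 + 0.000434·12.3568 = 0.1538  (Qualcomm)
  w_1 = 0.187574·1.1781 + 0.000434·6.9240 = 0.2240  (Walmart)
  w_2 = 0.187574·2.0148 + 0.000434·15.3404 = 0.3846  (Oracle)
  w_3 = 0.187574·0.4758 + 0.000434·10.8145 = 0.0939  (Honeywell)
  w_4 = 0.187574·0.7518 + 0.000434·6.1196 = 0.1437  (Visa)
Σw_i=1.0000  μᵀw=0.1150
σ²=wᵀΣw=λ₁·μ_p+λ₂ = 0.187574·0.115 + 0.000434 = 0.022005 ≈ 0.0220
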